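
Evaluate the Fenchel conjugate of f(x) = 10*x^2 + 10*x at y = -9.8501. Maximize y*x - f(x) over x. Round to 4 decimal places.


f*(y) = sup_x {y*x - a*x^2 - b*x} = sup_x {(y-b)*x - a*x^2}
FOC: (y - b) - 2a*x = 0 => x* = (y - b)/(2a)
x* = (-9.8501 - 10)/(2*10) = -0.9925
f*(-9.8501) = (y-b)^2/(4a) = (-9.8501 - 10)^2/(4*10)
= 394.0265/40 = 9.8507


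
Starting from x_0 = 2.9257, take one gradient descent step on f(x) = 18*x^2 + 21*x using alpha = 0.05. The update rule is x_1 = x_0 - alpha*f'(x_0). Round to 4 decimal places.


We compute the gradient at x_0 and apply the update.
f'(x) = 36*x + 21
f'(2.9257) = 36*2.9257 + 21 = 126.3252
x_1 = 2.9257 - 0.05*126.3252 = -3.3906


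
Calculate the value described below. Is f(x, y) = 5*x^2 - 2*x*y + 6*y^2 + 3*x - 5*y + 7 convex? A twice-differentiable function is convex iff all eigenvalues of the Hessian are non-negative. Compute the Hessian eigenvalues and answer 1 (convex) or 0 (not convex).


The Hessian of f(x,y) = 5*x^2 - 2*x*y + 6*y^2 + 3*x - 5*y + 7 is:
H = [[10, -2], [-2, 12]]
Trace = 10 + 12 = 22
Determinant = 10*12 - (-2)^2 = 116
Discriminant = (22)^2 - 4*116 = 20.0
Eigenvalues: lambda_1 = 8.7639, lambda_2 = 13.2361
The function is convex.

1


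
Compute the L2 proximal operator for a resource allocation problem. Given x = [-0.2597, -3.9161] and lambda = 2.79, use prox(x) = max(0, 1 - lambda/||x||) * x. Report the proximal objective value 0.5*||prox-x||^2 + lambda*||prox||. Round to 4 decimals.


Step 1: Compute ||x||.
||x|| = 3.9247
Step 2: Compute scaling factor.
scale = max(0, 1 - 2.79/3.9247) = 0.2891
Step 3: prox(x) = [-0.0751, -1.1322]
||prox(x)|| = 1.1347
Step 4: Proximal objective.
0.5*||prox-x||^2 = 3.8921
lambda*||prox|| = 3.1658
Total = 7.0579


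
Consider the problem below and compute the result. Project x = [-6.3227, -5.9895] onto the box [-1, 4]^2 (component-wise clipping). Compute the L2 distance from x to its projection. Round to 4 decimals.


Project each component onto [-1, 4].
clip(-6.3227) = -1.0, clip(-5.9895) = -1.0
Projection = [-1.0, -1.0]
Squared diffs: [28.3311, 24.8951]
Distance = sqrt(53.2262) = 7.2956


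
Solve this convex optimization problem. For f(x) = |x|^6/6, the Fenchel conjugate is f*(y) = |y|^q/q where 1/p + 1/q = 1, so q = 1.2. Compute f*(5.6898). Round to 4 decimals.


The conjugate exponent q satisfies 1/p + 1/q = 1.
p = 6, so q = 6/(6 - 1) = 1.2
|y|^q = 5.6898^1.2 = 8.0559
f*(5.6898) = 8.0559 / 1.2 = 6.7133


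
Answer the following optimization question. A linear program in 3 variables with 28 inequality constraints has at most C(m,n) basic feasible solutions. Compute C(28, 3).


Each vertex corresponds to some choice of n active constraints out of m, so the number of vertices is at most C(m, n) = m! / (n!(m-n)!).
m = 28, n = 3
Numerator: 28 * 27 * 26
Denominator: 3! = 6
C(28, 3) = 3276


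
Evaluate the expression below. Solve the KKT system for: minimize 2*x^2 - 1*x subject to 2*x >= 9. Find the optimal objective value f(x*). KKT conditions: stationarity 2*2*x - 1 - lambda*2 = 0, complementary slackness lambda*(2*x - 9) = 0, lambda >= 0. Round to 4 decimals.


Step 1: Try lambda = 0 (constraint inactive).
x_unc = 1/(2*2) = 0.25
Check: 2*0.25 = 0.5 < 9 -- violated!
Step 2: Constraint must be active: 2*x = 9
x* = 9/2 = 4.5
lambda = (2*2*4.5 - 1)/2 = 8.5
Step 3: Compute optimal value.
f(x*) = 2*4.5^2 - 1*4.5 = 36.0


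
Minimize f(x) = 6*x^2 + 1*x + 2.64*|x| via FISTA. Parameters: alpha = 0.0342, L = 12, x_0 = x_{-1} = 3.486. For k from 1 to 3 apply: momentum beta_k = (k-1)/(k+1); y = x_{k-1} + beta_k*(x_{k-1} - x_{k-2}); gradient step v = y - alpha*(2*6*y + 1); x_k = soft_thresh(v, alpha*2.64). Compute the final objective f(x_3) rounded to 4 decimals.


FISTA on f(x) = 6*x^2 + 1*x + 2.64*|x|
L = 12, alpha = 0.0342
Iteration 1: beta = 0.0, y = 3.486 + 0.0*(3.486 - 3.486) = 3.486
  grad(y) = 42.832, v = y - alpha*grad = 2.0211
  prox(v) = soft_thresh(2.0211, 0.0903) = 1.9309
Iteration 2: beta = 0.3333, y = 1.9309 + 0.3333*(1.9309 - 3.486) = 1.4125
  grad(y) = 17.9497, v = y - alpha*grad = 0.7986
  prox(v) = soft_thresh(0.7986, 0.0903) = 0.7083
Iteration 3: beta = 0.5, y = 0.7083 + 0.5*(0.7083 - 1.9309) = 0.097
  grad(y) = 2.1644, v = y - alpha*grad = 0.023
  prox(v) = soft_thresh(0.023, 0.0903) = 0.0
f(x_3) = 6*0.0^2 + 1*0.0 + 2.64*|0.0| = 0.0


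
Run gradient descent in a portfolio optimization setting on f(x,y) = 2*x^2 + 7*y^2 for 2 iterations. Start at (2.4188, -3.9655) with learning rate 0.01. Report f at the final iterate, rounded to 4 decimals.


Gradient descent on f(x,y) = 2*x^2 + 7*y^2.
Starting point: (2.4188, -3.9655), alpha = 0.01
Step 1: grad_x = 2*2*2.4188 = 9.6752, grad_y = 2*7*-3.9655 = -55.517
  x_1 = 2.4188 - 0.01*9.6752 = 2.322
  y_1 = -3.9655 - 0.01*-55.517 = -3.4103
Step 2: grad_x = 2*2*2.322 = 9.2882, grad_y = 2*7*-3.4103 = -47.7446
  x_2 = 2.322 - 0.01*9.2882 = 2.2292
  y_2 = -3.4103 - 0.01*-47.7446 = -2.9329
f(2.2292, -2.9329) = 2*2.2292^2 + 7*(-2.9329)^2 = 70.151


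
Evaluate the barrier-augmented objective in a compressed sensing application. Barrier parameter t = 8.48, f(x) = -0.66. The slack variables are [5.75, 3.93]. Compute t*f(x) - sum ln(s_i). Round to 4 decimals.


Step 1: Compute log-barrier.
ln values: [1.7492, 1.3686]
phi = -(1.7492 + 1.3686) = -3.1178
Step 2: Compute augmented objective.
t*f(x) = 8.48*-0.66 = -5.5968
Total = -5.5968 - 3.1178 = -8.7146


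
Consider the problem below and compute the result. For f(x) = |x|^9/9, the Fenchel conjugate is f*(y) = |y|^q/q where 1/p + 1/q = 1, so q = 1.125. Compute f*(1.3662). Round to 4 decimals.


The conjugate exponent q satisfies 1/p + 1/q = 1.
p = 9, so q = 9/(9 - 1) = 1.125
|y|^q = 1.3662^1.125 = 1.4205
f*(1.3662) = 1.4205 / 1.125 = 1.2627


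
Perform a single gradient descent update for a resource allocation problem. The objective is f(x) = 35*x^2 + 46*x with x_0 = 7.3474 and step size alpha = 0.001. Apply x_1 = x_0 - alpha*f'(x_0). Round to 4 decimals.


We compute the gradient at x_0 and apply the update.
f'(x) = 70*x + 46
f'(7.3474) = 70*7.3474 + 46 = 560.318
x_1 = 7.3474 - 0.001*560.318 = 6.7871


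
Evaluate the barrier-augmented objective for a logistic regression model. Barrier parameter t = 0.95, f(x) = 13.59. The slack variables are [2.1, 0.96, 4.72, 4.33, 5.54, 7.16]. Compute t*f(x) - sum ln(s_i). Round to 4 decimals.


Step 1: Compute log-barrier.
ln values: [0.7419, -0.0408, 1.5518, 1.4656, 1.712, 1.9685]
phi = -(0.7419 - 0.0408 + 1.5518 + 1.4656 + 1.712 + 1.9685) = -7.399
Step 2: Compute augmented objective.
t*f(x) = 0.95*13.59 = 12.9105
Total = 12.9105 - 7.399 = 5.5115


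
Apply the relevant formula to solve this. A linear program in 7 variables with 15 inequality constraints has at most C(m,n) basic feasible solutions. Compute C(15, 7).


Each vertex corresponds to some choice of n active constraints out of m, so the number of vertices is at most C(m, n) = m! / (n!(m-n)!).
m = 15, n = 7
Numerator: 15 * 14 * 13 * 12 * 11 * 10 * 9
Denominator: 7! = 5040
C(15, 7) = 6435


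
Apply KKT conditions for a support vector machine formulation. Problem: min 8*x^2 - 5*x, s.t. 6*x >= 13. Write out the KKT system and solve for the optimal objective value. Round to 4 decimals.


Step 1: Try lambda = 0 (constraint inactive).
x_unc = 5/(2*8) = 0.3125
Check: 6*0.3125 = 1.875 < 13 -- violated!
Step 2: Constraint must be active: 6*x = 13
x* = 13/6 = 2.1667 (rounded; the exact value 13/6 is used below)
lambda = (2*8*(13/6) - 5)/6 = 4.9444
Step 3: Compute optimal value.
f(x*) = 8*(13/6)^2 - 5*(13/6) = 26.7222


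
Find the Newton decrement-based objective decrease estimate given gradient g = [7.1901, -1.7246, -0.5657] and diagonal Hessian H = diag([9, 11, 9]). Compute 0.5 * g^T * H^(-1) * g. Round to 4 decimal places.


Step 1: H is diagonal, so H^(-1) * g = [0.7989, -0.1568, -0.0629].
Step 2: g^T H^(-1) g = sum_i g_i^2 / H_ii
  = (7.1901)^2/9 + (-1.7246)^2/11 + (-0.5657)^2/9
  = 5.7442 + 0.2704 + 0.0356 = 6.0501
Step 3: Objective decrease = 0.5 * g^T H^(-1) g = 3.0251


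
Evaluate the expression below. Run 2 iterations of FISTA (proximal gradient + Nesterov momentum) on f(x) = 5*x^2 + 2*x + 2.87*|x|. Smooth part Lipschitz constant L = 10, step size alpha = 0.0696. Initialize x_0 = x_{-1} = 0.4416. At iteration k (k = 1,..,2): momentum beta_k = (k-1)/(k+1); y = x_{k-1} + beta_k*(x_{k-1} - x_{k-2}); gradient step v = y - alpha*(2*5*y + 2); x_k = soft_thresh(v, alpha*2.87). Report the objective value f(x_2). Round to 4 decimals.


FISTA on f(x) = 5*x^2 + 2*x + 2.87*|x|
L = 10, alpha = 0.0696
Iteration 1: beta = 0.0, y = 0.4416 + 0.0*(0.4416 - 0.4416) = 0.4416
  grad(y) = 6.416, v = y - alpha*grad = -0.005
  prox(v) = soft_thresh(-0.005, 0.1998) = 0.0
Iteration 2: beta = 0.3333, y = 0.0 + 0.3333*(0.0 - 0.4416) = -0.1472
  grad(y) = 0.528, v = y - alpha*grad = -0.1839
  prox(v) = soft_thresh(-0.1839, 0.1998) = 0.0
f(x_2) = 5*0.0^2 + 2*0.0 + 2.87*|0.0| = 0.0


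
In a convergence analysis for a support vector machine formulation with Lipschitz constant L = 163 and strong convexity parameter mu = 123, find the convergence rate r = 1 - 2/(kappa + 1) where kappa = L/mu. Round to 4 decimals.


Step 1: Compute the condition number.
kappa = L/mu = 163/123 = 1.3252
Step 2: Compute the convergence rate.
r = 1 - 2/(kappa + 1) = 1 - 2*mu/(L + mu) = (L - mu)/(L + mu) = 40/286 = 0.1399


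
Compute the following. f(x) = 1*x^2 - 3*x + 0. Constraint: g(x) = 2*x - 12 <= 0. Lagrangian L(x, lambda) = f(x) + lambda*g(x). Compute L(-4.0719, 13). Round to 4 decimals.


Step 1: Evaluate f(x).
f(-4.0719) = 1*(-4.0719)^2 - 3*(-4.0719) + 0 = 28.7961
Step 2: Evaluate g(x).
g(-4.0719) = 2*-4.0719 - 12 = -20.1438
Step 3: Compute Lagrangian.
L = 28.7961 + 13*-20.1438 = -233.0733


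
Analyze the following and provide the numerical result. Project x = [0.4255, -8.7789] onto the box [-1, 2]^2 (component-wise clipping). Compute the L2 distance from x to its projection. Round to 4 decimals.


Project each component onto [-1, 2].
clip(0.4255) = 0.4255, clip(-8.7789) = -1.0
Projection = [0.4255, -1.0]
Squared diffs: [0.0, 60.5113]
Distance = sqrt(60.5113) = 7.7789


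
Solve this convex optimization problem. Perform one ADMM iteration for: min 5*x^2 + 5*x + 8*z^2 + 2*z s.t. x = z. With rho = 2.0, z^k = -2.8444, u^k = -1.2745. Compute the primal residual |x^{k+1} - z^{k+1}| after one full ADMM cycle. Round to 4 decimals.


ADMM iteration with rho = 2.0, z^k = -2.8444, u^k = -1.2745
Step 1: x-update.
Minimize 5*x^2 + 5*x + (2.0/2)*(x + 2.8444 - 1.2745)^2
FOC: (2*5 + 2.0)*x = -5 + 2.0*(-2.8444 + 1.2745)
x^{k+1} = -0.6783
Step 2: z-update.
Minimize 8*z^2 + 2*z + (2.0/2)*(-0.6783 - z - 1.2745)^2
FOC: (2*8 + 2.0)*z = -2 + 2.0*(-0.6783 - 1.2745)
z^{k+1} = -0.3281
Step 3: u-update.
u^{k+1} = -1.2745 - 0.6783 + 0.3281 = -1.6247
Step 4: Primal residual = |-0.6783 + 0.3281| = 0.3502


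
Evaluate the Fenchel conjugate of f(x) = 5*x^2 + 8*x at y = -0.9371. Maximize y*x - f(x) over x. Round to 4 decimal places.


f*(y) = sup_x {y*x - a*x^2 - b*x} = sup_x {(y-b)*x - a*x^2}
FOC: (y - b) - 2a*x = 0 => x* = (y - b)/(2a)
x* = (-0.9371 - 8)/(2*5) = -0.8937
f*(-0.9371) = (y-b)^2/(4a) = (-0.9371 - 8)^2/(4*5)
= 79.8718/20 = 3.9936


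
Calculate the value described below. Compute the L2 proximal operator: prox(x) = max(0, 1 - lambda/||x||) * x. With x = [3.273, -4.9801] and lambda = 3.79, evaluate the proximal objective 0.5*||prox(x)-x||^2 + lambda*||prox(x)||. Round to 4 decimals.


Step 1: Compute ||x||.
||x|| = 5.9594
Step 2: Compute scaling factor.
scale = max(0, 1 - 3.79/5.9594) = 0.364
Step 3: prox(x) = [1.1915, -1.8129]
||prox(x)|| = 2.1694
Step 4: Proximal objective.
0.5*||prox-x||^2 = 7.1821
lambda*||prox|| = 8.222
Total = 15.4039


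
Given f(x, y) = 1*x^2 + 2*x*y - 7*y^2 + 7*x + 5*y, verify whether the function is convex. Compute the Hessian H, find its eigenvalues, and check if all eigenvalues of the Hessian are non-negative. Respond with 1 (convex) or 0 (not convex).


The Hessian of f(x,y) = 1*x^2 + 2*x*y - 7*y^2 + 7*x + 5*y is:
H = [[2, 2], [2, -14]]
Trace = 2 - 14 = -12
Determinant = 2*-14 - (2)^2 = -32
Discriminant = (-12)^2 - 4*-32 = 272.0
Eigenvalues: lambda_1 = -14.2462, lambda_2 = 2.2462
The function is not convex.

0


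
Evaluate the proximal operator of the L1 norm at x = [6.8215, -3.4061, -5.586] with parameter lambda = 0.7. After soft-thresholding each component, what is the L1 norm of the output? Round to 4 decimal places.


Soft-thresholding with lambda = 0.7:
prox(6.8215) = sign(6.8215)*max(|6.8215| - 0.7, 0) = 6.1215
prox(-3.4061) = sign(-3.4061)*max(|-3.4061| - 0.7, 0) = -2.7061
prox(-5.586) = sign(-5.586)*max(|-5.586| - 0.7, 0) = -4.886
prox(x) = [6.1215, -2.7061, -4.886]
||prox(x)||_1 = 6.1215 + 2.7061 + 4.886 = 13.7136


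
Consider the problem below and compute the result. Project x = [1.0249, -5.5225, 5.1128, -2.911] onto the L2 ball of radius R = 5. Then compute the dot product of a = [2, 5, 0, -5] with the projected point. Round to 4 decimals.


Step 1: Compute ||x|| (intermediates to 6 decimals).
||x|| = sqrt(1.0249^2 + (-5.5225)^2 + 5.1128^2 + (-2.911)^2) = 8.134069
Step 2: Project.
Since ||x|| > R, scale = R/||x|| = 5/8.134069 = 0.614698, proj(x) = scale * x
proj(x) = [0.630004, -3.39467, 3.142828, -1.789386]
Step 3: Dot product.
a^T * proj(x) = 2*0.630004 + 5*(-3.39467) + 0*3.142828 - 5*(-1.789386) = -6.7664


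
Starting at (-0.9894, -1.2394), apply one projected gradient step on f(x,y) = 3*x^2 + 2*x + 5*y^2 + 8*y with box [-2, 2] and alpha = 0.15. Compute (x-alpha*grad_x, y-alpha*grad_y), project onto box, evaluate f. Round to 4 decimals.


Step 1: Compute gradient at (-0.9894, -1.2394).
grad_x = 2*3*-0.9894 + 2 = -3.9364
grad_y = 2*5*-1.2394 + 8 = -4.394
Step 2: Gradient step.
x_raw = -0.9894 - 0.15*-3.9364 = -0.3989
y_raw = -1.2394 - 0.15*-4.394 = -0.5803
Step 3: Project onto [-2, 2].
x_proj = clip(-0.3989) = -0.3989
y_proj = clip(-0.5803) = -0.5803
Step 4: Evaluate f.
f(-0.3989, -0.5803) = -3.2791


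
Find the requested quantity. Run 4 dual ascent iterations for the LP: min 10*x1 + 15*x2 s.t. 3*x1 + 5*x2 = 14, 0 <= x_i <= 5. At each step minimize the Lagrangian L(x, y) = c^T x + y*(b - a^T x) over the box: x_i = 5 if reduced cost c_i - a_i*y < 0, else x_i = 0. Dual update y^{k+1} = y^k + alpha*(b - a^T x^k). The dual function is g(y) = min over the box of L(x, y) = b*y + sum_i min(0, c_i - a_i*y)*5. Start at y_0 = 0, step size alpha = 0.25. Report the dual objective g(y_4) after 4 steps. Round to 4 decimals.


Dual ascent for LP: min 10*x1 + 15*x2, 3*x1 + 5*x2 = 14, 0 <= x_i <= 5
Step 1: y^k = 0.0, reduced costs: (10.0, 15.0)
  x^k = (0.0, 0.0), subgradient = b - a^T x = 14.0
  y^{k+1} = 0.0 + 0.25*14.0 = 3.5
Step 2: y^k = 3.5, reduced costs: (-0.5, -2.5)
  x^k = (5.0, 5.0), subgradient = b - a^T x = -26.0
  y^{k+1} = 3.5 + 0.25*-26.0 = -3.0
Step 3: y^k = -3.0, reduced costs: (19.0, 30.0)
  x^k = (0.0, 0.0), subgradient = b - a^T x = 14.0
  y^{k+1} = -3.0 + 0.25*14.0 = 0.5
Step 4: y^k = 0.5, reduced costs: (8.5, 12.5)
  x^k = (0.0, 0.0), subgradient = b - a^T x = 14.0
  y^{k+1} = 0.5 + 0.25*14.0 = 4.0
Dual objective at y_4 = 4.0: reduced costs (-2.0, -5.0), box minimizer x = (5.0, 5.0)
g(y_4) = b*y + (c1 - a1*y)*x1 + (c2 - a2*y)*x2 = 14*4.0 + (-2.0)*5.0 + (-5.0)*5.0 = 56.0 - 10.0 - 25.0 = 21.0


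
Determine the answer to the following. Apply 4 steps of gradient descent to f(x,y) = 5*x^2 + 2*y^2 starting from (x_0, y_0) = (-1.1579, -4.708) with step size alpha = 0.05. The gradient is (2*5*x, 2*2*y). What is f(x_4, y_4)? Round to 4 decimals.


Gradient descent on f(x,y) = 5*x^2 + 2*y^2.
Starting point: (-1.1579, -4.708), alpha = 0.05
Step 1: grad_x = 2*5*-1.1579 = -11.579, grad_y = 2*2*-4.708 = -18.832
  x_1 = -1.1579 - 0.05*-11.579 = -0.579
  y_1 = -4.708 - 0.05*-18.832 = -3.7664
Step 2: grad_x = 2*5*-0.579 = -5.7895, grad_y = 2*2*-3.7664 = -15.0656
  x_2 = -0.579 - 0.05*-5.7895 = -0.2895
  y_2 = -3.7664 - 0.05*-15.0656 = -3.0131
Step 3: grad_x = 2*5*-0.2895 = -2.8948, grad_y = 2*2*-3.0131 = -12.0525
  x_3 = -0.2895 - 0.05*-2.8948 = -0.1447
  y_3 = -3.0131 - 0.05*-12.0525 = -2.4105
Step 4: grad_x = 2*5*-0.1447 = -1.4474, grad_y = 2*2*-2.4105 = -9.642
  x_4 = -0.1447 - 0.05*-1.4474 = -0.0724
  y_4 = -2.4105 - 0.05*-9.642 = -1.9284
f(-0.0724, -1.9284) = 5*(-0.0724)^2 + 2*(-1.9284)^2 = 7.4636


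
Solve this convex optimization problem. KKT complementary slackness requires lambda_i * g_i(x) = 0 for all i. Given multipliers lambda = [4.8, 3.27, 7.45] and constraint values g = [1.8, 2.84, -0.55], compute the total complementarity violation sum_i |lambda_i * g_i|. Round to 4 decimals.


KKT complementary slackness check:
lambda_1 * g_1 = 4.8 * 1.8 = 8.64
lambda_2 * g_2 = 3.27 * 2.84 = 9.2868
lambda_3 * g_3 = 7.45 * -0.55 = -4.0975
Total violation = 8.64 + 9.2868 + 4.0975 = 22.0243


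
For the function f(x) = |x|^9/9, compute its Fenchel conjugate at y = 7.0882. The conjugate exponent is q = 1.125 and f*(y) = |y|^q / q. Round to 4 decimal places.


The conjugate exponent q satisfies 1/p + 1/q = 1.
p = 9, so q = 9/(9 - 1) = 1.125
|y|^q = 7.0882^1.125 = 9.0543
f*(7.0882) = 9.0543 / 1.125 = 8.0482


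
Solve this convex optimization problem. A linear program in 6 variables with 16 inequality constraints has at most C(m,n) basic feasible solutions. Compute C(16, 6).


Each vertex corresponds to some choice of n active constraints out of m, so the number of vertices is at most C(m, n) = m! / (n!(m-n)!).
m = 16, n = 6
Numerator: 16 * 15 * 14 * 13 * 12 * 11
Denominator: 6! = 720
C(16, 6) = 8008


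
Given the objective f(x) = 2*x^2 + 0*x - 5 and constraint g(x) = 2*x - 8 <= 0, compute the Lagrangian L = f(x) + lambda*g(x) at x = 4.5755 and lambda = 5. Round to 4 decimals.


Step 1: Evaluate f(x).
f(4.5755) = 2*4.5755^2 + 0*4.5755 - 5 = 36.8704
Step 2: Evaluate g(x).
g(4.5755) = 2*4.5755 - 8 = 1.151
Step 3: Compute Lagrangian.
L = 36.8704 + 5*1.151 = 42.6254


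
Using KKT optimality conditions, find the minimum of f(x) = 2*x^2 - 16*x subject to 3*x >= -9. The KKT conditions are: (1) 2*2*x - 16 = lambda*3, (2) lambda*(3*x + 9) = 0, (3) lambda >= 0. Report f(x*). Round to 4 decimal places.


Step 1: Try lambda = 0 (constraint inactive).
Stationarity: 2*2*x - 16 = 0
x* = 16/(2*2) = 4.0
Check constraint: 3*4.0 = 12.0 >= -9 -- satisfied.
Step 2: Compute optimal value.
f(x*) = 2*4.0^2 - 16*4.0 = -32.0


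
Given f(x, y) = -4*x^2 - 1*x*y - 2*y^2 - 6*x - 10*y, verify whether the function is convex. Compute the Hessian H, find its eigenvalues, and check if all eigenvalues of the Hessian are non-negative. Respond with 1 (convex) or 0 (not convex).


The Hessian of f(x,y) = -4*x^2 - 1*x*y - 2*y^2 - 6*x - 10*y is:
H = [[-8, -1], [-1, -4]]
Trace = -8 - 4 = -12
Determinant = -8*-4 - (-1)^2 = 31
Discriminant = (-12)^2 - 4*31 = 20.0
Eigenvalues: lambda_1 = -8.2361, lambda_2 = -3.7639
The function is not convex.

0


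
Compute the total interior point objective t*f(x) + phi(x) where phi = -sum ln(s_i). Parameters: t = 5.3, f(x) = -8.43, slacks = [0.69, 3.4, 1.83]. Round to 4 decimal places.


Step 1: Compute log-barrier.
ln values: [-0.3711, 1.2238, 0.6043]
phi = -(-0.3711 + 1.2238 + 0.6043) = -1.457
Step 2: Compute augmented objective.
t*f(x) = 5.3*-8.43 = -44.679
Total = -44.679 - 1.457 = -46.136


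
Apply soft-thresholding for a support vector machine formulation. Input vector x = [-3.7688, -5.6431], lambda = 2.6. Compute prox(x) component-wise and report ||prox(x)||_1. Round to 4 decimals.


Soft-thresholding with lambda = 2.6:
prox(-3.7688) = sign(-3.7688)*max(|-3.7688| - 2.6, 0) = -1.1688
prox(-5.6431) = sign(-5.6431)*max(|-5.6431| - 2.6, 0) = -3.0431
prox(x) = [-1.1688, -3.0431]
||prox(x)||_1 = 1.1688 + 3.0431 = 4.2119


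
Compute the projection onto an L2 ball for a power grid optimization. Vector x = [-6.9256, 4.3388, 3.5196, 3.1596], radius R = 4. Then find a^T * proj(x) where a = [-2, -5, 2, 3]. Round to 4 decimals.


Step 1: Compute ||x|| (intermediates to 6 decimals).
||x|| = sqrt((-6.9256)^2 + 4.3388^2 + 3.5196^2 + 3.1596^2) = 9.442446
Step 2: Project.
Since ||x|| > R, scale = R/||x|| = 4/9.442446 = 0.423619, proj(x) = scale * x
proj(x) = [-2.933816, 1.837998, 1.490969, 1.338467]
Step 3: Dot product.
a^T * proj(x) = -2*(-2.933816) - 5*1.837998 + 2*1.490969 + 3*1.338467 = 3.675


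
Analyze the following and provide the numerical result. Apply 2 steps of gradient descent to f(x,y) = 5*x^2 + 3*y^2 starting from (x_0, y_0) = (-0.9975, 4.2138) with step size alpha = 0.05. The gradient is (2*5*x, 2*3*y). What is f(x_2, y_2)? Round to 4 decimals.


Gradient descent on f(x,y) = 5*x^2 + 3*y^2.
Starting point: (-0.9975, 4.2138), alpha = 0.05
Step 1: grad_x = 2*5*-0.9975 = -9.975, grad_y = 2*3*4.2138 = 25.2828
  x_1 = -0.9975 - 0.05*-9.975 = -0.4988
  y_1 = 4.2138 - 0.05*25.2828 = 2.9497
Step 2: grad_x = 2*5*-0.4988 = -4.9875, grad_y = 2*3*2.9497 = 17.698
  x_2 = -0.4988 - 0.05*-4.9875 = -0.2494
  y_2 = 2.9497 - 0.05*17.698 = 2.0648
f(-0.2494, 2.0648) = 5*(-0.2494)^2 + 3*2.0648^2 = 13.1007


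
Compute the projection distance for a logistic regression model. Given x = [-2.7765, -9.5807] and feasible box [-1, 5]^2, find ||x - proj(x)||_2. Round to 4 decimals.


Project each component onto [-1, 5].
clip(-2.7765) = -1.0, clip(-9.5807) = -1.0
Projection = [-1.0, -1.0]
Squared diffs: [3.156, 73.6284]
Distance = sqrt(76.7844) = 8.7627


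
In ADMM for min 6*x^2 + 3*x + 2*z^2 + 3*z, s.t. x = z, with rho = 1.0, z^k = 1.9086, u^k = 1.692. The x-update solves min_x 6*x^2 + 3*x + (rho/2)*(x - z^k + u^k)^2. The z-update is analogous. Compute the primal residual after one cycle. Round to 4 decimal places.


ADMM iteration with rho = 1.0, z^k = 1.9086, u^k = 1.692
Step 1: x-update.
Minimize 6*x^2 + 3*x + (1.0/2)*(x - 1.9086 + 1.692)^2
FOC: (2*6 + 1.0)*x = -3 + 1.0*(1.9086 - 1.692)
x^{k+1} = -0.2141
Step 2: z-update.
Minimize 2*z^2 + 3*z + (1.0/2)*(-0.2141 - z + 1.692)^2
FOC: (2*2 + 1.0)*z = -3 + 1.0*(-0.2141 + 1.692)
z^{k+1} = -0.3044
Step 3: u-update.
u^{k+1} = 1.692 - 0.2141 + 0.3044 = 1.7823
Step 4: Primal residual = |-0.2141 + 0.3044| = 0.0903


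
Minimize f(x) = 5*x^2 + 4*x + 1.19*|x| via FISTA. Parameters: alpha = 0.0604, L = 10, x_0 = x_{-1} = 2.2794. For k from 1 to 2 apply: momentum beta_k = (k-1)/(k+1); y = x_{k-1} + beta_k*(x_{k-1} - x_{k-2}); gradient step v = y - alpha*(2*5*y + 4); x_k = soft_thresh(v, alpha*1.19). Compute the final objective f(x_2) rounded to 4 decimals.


FISTA on f(x) = 5*x^2 + 4*x + 1.19*|x|
L = 10, alpha = 0.0604
Iteration 1: beta = 0.0, y = 2.2794 + 0.0*(2.2794 - 2.2794) = 2.2794
  grad(y) = 26.794, v = y - alpha*grad = 0.661
  prox(v) = soft_thresh(0.661, 0.0719) = 0.5892
Iteration 2: beta = 0.3333, y = 0.5892 + 0.3333*(0.5892 - 2.2794) = 0.0258
  grad(y) = 4.2576, v = y - alpha*grad = -0.2314
  prox(v) = soft_thresh(-0.2314, 0.0719) = -0.1595
f(x_2) = 5*(-0.1595)^2 + 4*(-0.1595) + 1.19*|-0.1595| = -0.321


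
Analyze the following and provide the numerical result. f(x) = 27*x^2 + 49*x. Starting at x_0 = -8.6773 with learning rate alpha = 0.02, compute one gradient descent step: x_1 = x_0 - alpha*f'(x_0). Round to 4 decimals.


We compute the gradient at x_0 and apply the update.
f'(x) = 54*x + 49
f'(-8.6773) = 54*-8.6773 + 49 = -419.5742
x_1 = -8.6773 - 0.02*-419.5742 = -0.2858


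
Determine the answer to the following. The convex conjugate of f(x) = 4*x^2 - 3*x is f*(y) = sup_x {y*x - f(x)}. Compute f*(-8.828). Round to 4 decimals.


f*(y) = sup_x {y*x - a*x^2 - b*x} = sup_x {(y-b)*x - a*x^2}
FOC: (y - b) - 2a*x = 0 => x* = (y - b)/(2a)
x* = (-8.828 + 3)/(2*4) = -0.7285
f*(-8.828) = (y-b)^2/(4a) = (-8.828 + 3)^2/(4*4)
= 33.9656/16 = 2.1228


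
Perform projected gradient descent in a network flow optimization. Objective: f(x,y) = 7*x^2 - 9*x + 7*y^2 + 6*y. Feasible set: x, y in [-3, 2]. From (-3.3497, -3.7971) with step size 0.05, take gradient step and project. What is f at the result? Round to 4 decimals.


Step 1: Compute gradient at (-3.3497, -3.7971).
grad_x = 2*7*-3.3497 - 9 = -55.8958
grad_y = 2*7*-3.7971 + 6 = -47.1594
Step 2: Gradient step.
x_raw = -3.3497 - 0.05*-55.8958 = -0.5549
y_raw = -3.7971 - 0.05*-47.1594 = -1.4391
Step 3: Project onto [-3, 2].
x_proj = clip(-0.5549) = -0.5549
y_proj = clip(-1.4391) = -1.4391
Step 4: Evaluate f.
f(-0.5549, -1.4391) = 13.0126


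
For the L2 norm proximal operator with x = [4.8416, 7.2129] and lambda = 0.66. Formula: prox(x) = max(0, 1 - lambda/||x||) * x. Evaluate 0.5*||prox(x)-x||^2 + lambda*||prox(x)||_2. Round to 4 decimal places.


Step 1: Compute ||x||.
||x|| = 8.6872
Step 2: Compute scaling factor.
scale = max(0, 1 - 0.66/8.6872) = 0.924
Step 3: prox(x) = [4.4738, 6.6649]
||prox(x)|| = 8.0272
Step 4: Proximal objective.
0.5*||prox-x||^2 = 0.2178
lambda*||prox|| = 5.298
Total = 5.5157


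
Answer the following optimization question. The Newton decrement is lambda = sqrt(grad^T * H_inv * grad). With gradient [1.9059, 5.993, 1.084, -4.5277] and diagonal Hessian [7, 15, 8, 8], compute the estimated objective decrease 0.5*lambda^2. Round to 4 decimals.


Step 1: H is diagonal, so H^(-1) * g = [0.2723, 0.3995, 0.1355, -0.566].
Step 2: g^T H^(-1) g = sum_i g_i^2 / H_ii
  = (1.9059)^2/7 + (5.993)^2/15 + (1.084)^2/8 + (-4.5277)^2/8
  = 0.5189 + 2.3944 + 0.1469 + 2.5625 = 5.6227
Step 3: Objective decrease = 0.5 * g^T H^(-1) g = 2.8114


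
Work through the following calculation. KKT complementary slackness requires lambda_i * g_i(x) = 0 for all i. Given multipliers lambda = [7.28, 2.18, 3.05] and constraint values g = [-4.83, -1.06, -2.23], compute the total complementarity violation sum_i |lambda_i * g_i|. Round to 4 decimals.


KKT complementary slackness check:
lambda_1 * g_1 = 7.28 * -4.83 = -35.1624
lambda_2 * g_2 = 2.18 * -1.06 = -2.3108
lambda_3 * g_3 = 3.05 * -2.23 = -6.8015
Total violation = 35.1624 + 2.3108 + 6.8015 = 44.2747


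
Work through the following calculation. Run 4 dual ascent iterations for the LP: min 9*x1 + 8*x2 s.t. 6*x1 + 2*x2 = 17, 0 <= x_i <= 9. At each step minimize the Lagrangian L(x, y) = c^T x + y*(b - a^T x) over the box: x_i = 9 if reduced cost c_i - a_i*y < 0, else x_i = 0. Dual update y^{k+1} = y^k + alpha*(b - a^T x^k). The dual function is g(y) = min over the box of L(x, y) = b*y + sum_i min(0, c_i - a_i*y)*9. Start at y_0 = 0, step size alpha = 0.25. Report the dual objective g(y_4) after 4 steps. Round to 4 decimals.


Dual ascent for LP: min 9*x1 + 8*x2, 6*x1 + 2*x2 = 17, 0 <= x_i <= 9
Step 1: y^k = 0.0, reduced costs: (9.0, 8.0)
  x^k = (0.0, 0.0), subgradient = b - a^T x = 17.0
  y^{k+1} = 0.0 + 0.25*17.0 = 4.25
Step 2: y^k = 4.25, reduced costs: (-16.5, -0.5)
  x^k = (9.0, 9.0), subgradient = b - a^T x = -55.0
  y^{k+1} = 4.25 + 0.25*-55.0 = -9.5
Step 3: y^k = -9.5, reduced costs: (66.0, 27.0)
  x^k = (0.0, 0.0), subgradient = b - a^T x = 17.0
  y^{k+1} = -9.5 + 0.25*17.0 = -5.25
Step 4: y^k = -5.25, reduced costs: (40.5, 18.5)
  x^k = (0.0, 0.0), subgradient = b - a^T x = 17.0
  y^{k+1} = -5.25 + 0.25*17.0 = -1.0
Dual objective at y_4 = -1.0: reduced costs (15.0, 10.0), box minimizer x = (0.0, 0.0)
g(y_4) = b*y + (c1 - a1*y)*x1 + (c2 - a2*y)*x2 = 17*(-1.0) + 15.0*0.0 + 10.0*0.0 = -17.0 + 0.0 + 0.0 = -17.0


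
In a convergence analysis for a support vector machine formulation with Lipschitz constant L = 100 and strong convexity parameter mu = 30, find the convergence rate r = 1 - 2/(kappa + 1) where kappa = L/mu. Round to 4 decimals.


Step 1: Compute the condition number.
kappa = L/mu = 100/30 = 3.3333
Step 2: Compute the convergence rate.
r = 1 - 2/(kappa + 1) = 1 - 2*mu/(L + mu) = (L - mu)/(L + mu) = 70/130 = 0.5385


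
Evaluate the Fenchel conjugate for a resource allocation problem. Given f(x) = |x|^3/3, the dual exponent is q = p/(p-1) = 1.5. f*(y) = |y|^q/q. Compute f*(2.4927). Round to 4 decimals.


The conjugate exponent q satisfies 1/p + 1/q = 1.
p = 3, so q = 3/(3 - 1) = 1.5
|y|^q = 2.4927^1.5 = 3.9355
f*(2.4927) = 3.9355 / 1.5 = 2.6237


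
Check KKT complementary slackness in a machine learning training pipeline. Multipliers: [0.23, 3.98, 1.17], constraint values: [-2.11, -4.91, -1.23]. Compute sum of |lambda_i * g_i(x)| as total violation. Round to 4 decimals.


KKT complementary slackness check:
lambda_1 * g_1 = 0.23 * -2.11 = -0.4853
lambda_2 * g_2 = 3.98 * -4.91 = -19.5418
lambda_3 * g_3 = 1.17 * -1.23 = -1.4391
Total violation = 0.4853 + 19.5418 + 1.4391 = 21.4662


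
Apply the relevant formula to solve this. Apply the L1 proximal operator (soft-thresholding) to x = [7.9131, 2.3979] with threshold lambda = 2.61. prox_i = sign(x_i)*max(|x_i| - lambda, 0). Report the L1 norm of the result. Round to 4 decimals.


Soft-thresholding with lambda = 2.61:
prox(7.9131) = sign(7.9131)*max(|7.9131| - 2.61, 0) = 5.3031
prox(2.3979) = sign(2.3979)*max(|2.3979| - 2.61, 0) = 0.0
prox(x) = [5.3031, 0.0]
||prox(x)||_1 = 5.3031 + 0.0 = 5.3031


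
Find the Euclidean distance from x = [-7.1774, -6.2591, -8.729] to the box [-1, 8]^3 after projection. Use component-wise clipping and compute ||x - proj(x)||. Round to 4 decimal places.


Project each component onto [-1, 8].
clip(-7.1774) = -1.0, clip(-6.2591) = -1.0, clip(-8.729) = -1.0
Projection = [-1.0, -1.0, -1.0]
Squared diffs: [38.1603, 27.6581, 59.7374]
Distance = sqrt(125.5558) = 11.2052


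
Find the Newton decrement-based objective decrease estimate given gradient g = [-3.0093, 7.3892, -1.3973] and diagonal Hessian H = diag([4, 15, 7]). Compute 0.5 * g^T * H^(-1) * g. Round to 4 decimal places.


Step 1: H is diagonal, so H^(-1) * g = [-0.7523, 0.4926, -0.1996].
Step 2: g^T H^(-1) g = sum_i g_i^2 / H_ii
  = (-3.0093)^2/4 + (7.3892)^2/15 + (-1.3973)^2/7
  = 2.264 + 3.64 + 0.2789 = 6.1829
Step 3: Objective decrease = 0.5 * g^T H^(-1) g = 3.0915


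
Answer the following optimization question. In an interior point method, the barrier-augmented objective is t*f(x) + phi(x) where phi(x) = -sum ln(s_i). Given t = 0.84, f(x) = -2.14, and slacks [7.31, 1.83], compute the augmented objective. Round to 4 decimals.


Step 1: Compute log-barrier.
ln values: [1.9892, 0.6043]
phi = -(1.9892 + 0.6043) = -2.5936
Step 2: Compute augmented objective.
t*f(x) = 0.84*-2.14 = -1.7976
Total = -1.7976 - 2.5936 = -4.3912


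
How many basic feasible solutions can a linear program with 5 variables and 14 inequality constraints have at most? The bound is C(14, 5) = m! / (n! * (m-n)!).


Each vertex corresponds to some choice of n active constraints out of m, so the number of vertices is at most C(m, n) = m! / (n!(m-n)!).
m = 14, n = 5
Numerator: 14 * 13 * 12 * 11 * 10
Denominator: 5! = 120
C(14, 5) = 2002


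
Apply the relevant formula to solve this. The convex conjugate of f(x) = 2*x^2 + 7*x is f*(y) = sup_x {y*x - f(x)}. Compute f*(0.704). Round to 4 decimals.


f*(y) = sup_x {y*x - a*x^2 - b*x} = sup_x {(y-b)*x - a*x^2}
FOC: (y - b) - 2a*x = 0 => x* = (y - b)/(2a)
x* = (0.704 - 7)/(2*2) = -1.574
f*(0.704) = (y-b)^2/(4a) = (0.704 - 7)^2/(4*2)
= 39.6396/8 = 4.955


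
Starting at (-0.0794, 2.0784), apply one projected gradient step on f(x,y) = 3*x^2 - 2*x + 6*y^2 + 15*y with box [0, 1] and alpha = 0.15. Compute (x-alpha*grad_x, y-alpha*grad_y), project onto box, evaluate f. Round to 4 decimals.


Step 1: Compute gradient at (-0.0794, 2.0784).
grad_x = 2*3*-0.0794 - 2 = -2.4764
grad_y = 2*6*2.0784 + 15 = 39.9408
Step 2: Gradient step.
x_raw = -0.0794 - 0.15*-2.4764 = 0.2921
y_raw = 2.0784 - 0.15*39.9408 = -3.9127
Step 3: Project onto [0, 1].
x_proj = clip(0.2921) = 0.2921
y_proj = clip(-3.9127) = 0.0
Step 4: Evaluate f.
f(0.2921, 0.0) = -0.3282


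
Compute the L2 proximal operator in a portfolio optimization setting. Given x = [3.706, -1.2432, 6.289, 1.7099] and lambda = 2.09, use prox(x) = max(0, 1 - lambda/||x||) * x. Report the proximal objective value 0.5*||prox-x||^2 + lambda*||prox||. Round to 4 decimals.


Step 1: Compute ||x||.
||x|| = 7.5997
Step 2: Compute scaling factor.
scale = max(0, 1 - 2.09/7.5997) = 0.725
Step 3: prox(x) = [2.6868, -0.9013, 4.5595, 1.2397]
||prox(x)|| = 5.5097
Step 4: Proximal objective.
0.5*||prox-x||^2 = 2.1841
lambda*||prox|| = 11.5153
Total = 13.6993


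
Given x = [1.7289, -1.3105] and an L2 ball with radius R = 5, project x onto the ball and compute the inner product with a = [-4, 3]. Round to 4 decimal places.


Step 1: Compute ||x|| (intermediates to 6 decimals).
||x|| = sqrt(1.7289^2 + (-1.3105)^2) = 2.169448
Step 2: Project.
Since ||x|| <= R, proj = x (no scaling needed).
proj(x) = [1.7289, -1.3105]
Step 3: Dot product.
a^T * proj(x) = -4*1.7289 + 3*(-1.3105) = -10.8471


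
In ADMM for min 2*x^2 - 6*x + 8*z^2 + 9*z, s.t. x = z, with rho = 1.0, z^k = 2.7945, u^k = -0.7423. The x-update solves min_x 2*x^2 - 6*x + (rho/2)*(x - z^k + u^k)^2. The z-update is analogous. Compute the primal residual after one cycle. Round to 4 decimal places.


ADMM iteration with rho = 1.0, z^k = 2.7945, u^k = -0.7423
Step 1: x-update.
Minimize 2*x^2 - 6*x + (1.0/2)*(x - 2.7945 - 0.7423)^2
FOC: (2*2 + 1.0)*x = 6 + 1.0*(2.7945 + 0.7423)
x^{k+1} = 1.9074
Step 2: z-update.
Minimize 8*z^2 + 9*z + (1.0/2)*(1.9074 - z - 0.7423)^2
FOC: (2*8 + 1.0)*z = -9 + 1.0*(1.9074 - 0.7423)
z^{k+1} = -0.4609
Step 3: u-update.
u^{k+1} = -0.7423 + 1.9074 + 0.4609 = 1.6259
Step 4: Primal residual = |1.9074 + 0.4609| = 2.3682


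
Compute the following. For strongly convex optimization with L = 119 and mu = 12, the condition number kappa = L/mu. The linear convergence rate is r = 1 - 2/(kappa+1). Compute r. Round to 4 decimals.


Step 1: Compute the condition number.
kappa = L/mu = 119/12 = 9.9167
Step 2: Compute the convergence rate.
r = 1 - 2/(kappa + 1) = 1 - 2*mu/(L + mu) = (L - mu)/(L + mu) = 107/131 = 0.8168


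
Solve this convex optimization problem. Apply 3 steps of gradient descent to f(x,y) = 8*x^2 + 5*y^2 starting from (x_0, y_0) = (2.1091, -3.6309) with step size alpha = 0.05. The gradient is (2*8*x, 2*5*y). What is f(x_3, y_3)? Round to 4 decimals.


Gradient descent on f(x,y) = 8*x^2 + 5*y^2.
Starting point: (2.1091, -3.6309), alpha = 0.05
Step 1: grad_x = 2*8*2.1091 = 33.7456, grad_y = 2*5*-3.6309 = -36.309
  x_1 = 2.1091 - 0.05*33.7456 = 0.4218
  y_1 = -3.6309 - 0.05*-36.309 = -1.8155
Step 2: grad_x = 2*8*0.4218 = 6.7491, grad_y = 2*5*-1.8155 = -18.1545
  x_2 = 0.4218 - 0.05*6.7491 = 0.0844
  y_2 = -1.8155 - 0.05*-18.1545 = -0.9077
Step 3: grad_x = 2*8*0.0844 = 1.3498, grad_y = 2*5*-0.9077 = -9.0773
  x_3 = 0.0844 - 0.05*1.3498 = 0.0169
  y_3 = -0.9077 - 0.05*-9.0773 = -0.4539
f(0.0169, -0.4539) = 8*0.0169^2 + 5*(-0.4539)^2 = 1.0322


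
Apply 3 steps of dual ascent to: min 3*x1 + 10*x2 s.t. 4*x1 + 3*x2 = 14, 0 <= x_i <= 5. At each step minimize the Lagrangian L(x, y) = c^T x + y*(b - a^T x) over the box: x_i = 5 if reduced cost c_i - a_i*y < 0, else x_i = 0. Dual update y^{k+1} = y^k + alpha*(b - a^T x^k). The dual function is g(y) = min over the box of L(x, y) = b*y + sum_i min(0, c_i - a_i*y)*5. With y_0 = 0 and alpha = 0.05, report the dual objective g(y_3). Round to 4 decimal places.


Dual ascent for LP: min 3*x1 + 10*x2, 4*x1 + 3*x2 = 14, 0 <= x_i <= 5
Step 1: y^k = 0.0, reduced costs: (3.0, 10.0)
  x^k = (0.0, 0.0), subgradient = b - a^T x = 14.0
  y^{k+1} = 0.0 + 0.05*14.0 = 0.7
Step 2: y^k = 0.7, reduced costs: (0.2, 7.9)
  x^k = (0.0, 0.0), subgradient = b - a^T x = 14.0
  y^{k+1} = 0.7 + 0.05*14.0 = 1.4
Step 3: y^k = 1.4, reduced costs: (-2.6, 5.8)
  x^k = (5.0, 0.0), subgradient = b - a^T x = -6.0
  y^{k+1} = 1.4 + 0.05*-6.0 = 1.1
Dual objective at y_3 = 1.1: reduced costs (-1.4, 6.7), box minimizer x = (5.0, 0.0)
g(y_3) = b*y + (c1 - a1*y)*x1 + (c2 - a2*y)*x2 = 14*1.1 + (-1.4)*5.0 + 6.7*0.0 = 15.4 - 7.0 + 0.0 = 8.4


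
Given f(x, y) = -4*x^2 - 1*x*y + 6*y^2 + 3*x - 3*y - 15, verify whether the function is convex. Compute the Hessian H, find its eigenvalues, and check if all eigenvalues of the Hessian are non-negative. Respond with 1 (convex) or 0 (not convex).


The Hessian of f(x,y) = -4*x^2 - 1*x*y + 6*y^2 + 3*x - 3*y - 15 is:
H = [[-8, -1], [-1, 12]]
Trace = -8 + 12 = 4
Determinant = -8*12 - (-1)^2 = -97
Discriminant = (4)^2 - 4*-97 = 404.0
Eigenvalues: lambda_1 = -8.0499, lambda_2 = 12.0499
The function is not convex.

0


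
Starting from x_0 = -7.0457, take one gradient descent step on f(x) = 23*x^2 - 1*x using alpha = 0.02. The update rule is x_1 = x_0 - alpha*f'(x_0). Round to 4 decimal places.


We compute the gradient at x_0 and apply the update.
f'(x) = 46*x - 1
f'(-7.0457) = 46*-7.0457 - 1 = -325.1022
x_1 = -7.0457 - 0.02*-325.1022 = -0.5437


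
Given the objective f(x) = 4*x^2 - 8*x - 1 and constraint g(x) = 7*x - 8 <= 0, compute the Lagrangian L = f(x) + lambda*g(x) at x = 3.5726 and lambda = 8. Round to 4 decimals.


Step 1: Evaluate f(x).
f(3.5726) = 4*3.5726^2 - 8*3.5726 - 1 = 21.4731
Step 2: Evaluate g(x).
g(3.5726) = 7*3.5726 - 8 = 17.0082
Step 3: Compute Lagrangian.
L = 21.4731 + 8*17.0082 = 157.5387


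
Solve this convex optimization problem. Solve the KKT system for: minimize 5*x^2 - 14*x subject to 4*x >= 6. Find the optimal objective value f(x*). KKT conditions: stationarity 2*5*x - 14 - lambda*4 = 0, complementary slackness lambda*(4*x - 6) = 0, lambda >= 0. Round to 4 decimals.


Step 1: Try lambda = 0 (constraint inactive).
x_unc = 14/(2*5) = 1.4
Check: 4*1.4 = 5.6 < 6 -- violated!
Step 2: Constraint must be active: 4*x = 6
x* = 6/4 = 1.5
lambda = (2*5*1.5 - 14)/4 = 0.25
Step 3: Compute optimal value.
f(x*) = 5*1.5^2 - 14*1.5 = -9.75


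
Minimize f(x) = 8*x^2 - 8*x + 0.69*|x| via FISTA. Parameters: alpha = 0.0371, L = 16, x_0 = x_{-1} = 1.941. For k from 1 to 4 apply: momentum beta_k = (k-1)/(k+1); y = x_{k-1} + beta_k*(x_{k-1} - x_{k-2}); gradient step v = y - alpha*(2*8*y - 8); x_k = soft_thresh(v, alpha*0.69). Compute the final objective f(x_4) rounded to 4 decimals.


FISTA on f(x) = 8*x^2 - 8*x + 0.69*|x|
L = 16, alpha = 0.0371
Iteration 1: beta = 0.0, y = 1.941 + 0.0*(1.941 - 1.941) = 1.941
  grad(y) = 23.056, v = y - alpha*grad = 1.0856
  prox(v) = soft_thresh(1.0856, 0.0256) = 1.06
Iteration 2: beta = 0.3333, y = 1.06 + 0.3333*(1.06 - 1.941) = 0.7664
  grad(y) = 4.2618, v = y - alpha*grad = 0.6083
  prox(v) = soft_thresh(0.6083, 0.0256) = 0.5827
Iteration 3: beta = 0.5, y = 0.5827 + 0.5*(0.5827 - 1.06) = 0.344
  grad(y) = -2.4966, v = y - alpha*grad = 0.4366
  prox(v) = soft_thresh(0.4366, 0.0256) = 0.411
Iteration 4: beta = 0.6, y = 0.411 + 0.6*(0.411 - 0.5827) = 0.308
  grad(y) = -3.0721, v = y - alpha*grad = 0.422
  prox(v) = soft_thresh(0.422, 0.0256) = 0.3964
f(x_4) = 8*0.3964^2 - 8*0.3964 + 0.69*|0.3964| = -1.6406


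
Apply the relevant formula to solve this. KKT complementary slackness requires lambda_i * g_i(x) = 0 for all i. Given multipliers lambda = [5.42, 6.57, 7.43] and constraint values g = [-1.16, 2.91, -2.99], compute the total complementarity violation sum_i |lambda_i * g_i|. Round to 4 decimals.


KKT complementary slackness check:
lambda_1 * g_1 = 5.42 * -1.16 = -6.2872
lambda_2 * g_2 = 6.57 * 2.91 = 19.1187
lambda_3 * g_3 = 7.43 * -2.99 = -22.2157
Total violation = 6.2872 + 19.1187 + 22.2157 = 47.6216


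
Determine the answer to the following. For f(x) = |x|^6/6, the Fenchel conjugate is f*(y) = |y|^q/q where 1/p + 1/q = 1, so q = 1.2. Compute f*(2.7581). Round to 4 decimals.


The conjugate exponent q satisfies 1/p + 1/q = 1.
p = 6, so q = 6/(6 - 1) = 1.2
|y|^q = 2.7581^1.2 = 3.3786
f*(2.7581) = 3.3786 / 1.2 = 2.8155


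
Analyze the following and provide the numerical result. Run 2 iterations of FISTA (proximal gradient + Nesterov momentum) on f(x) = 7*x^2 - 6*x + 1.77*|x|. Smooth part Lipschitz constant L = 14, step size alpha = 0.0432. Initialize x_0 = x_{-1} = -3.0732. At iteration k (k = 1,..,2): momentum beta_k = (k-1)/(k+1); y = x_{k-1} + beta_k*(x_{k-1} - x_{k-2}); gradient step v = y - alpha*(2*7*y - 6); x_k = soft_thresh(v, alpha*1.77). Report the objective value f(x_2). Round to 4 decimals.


FISTA on f(x) = 7*x^2 - 6*x + 1.77*|x|
L = 14, alpha = 0.0432
Iteration 1: beta = 0.0, y = -3.0732 + 0.0*(-3.0732 + 3.0732) = -3.0732
  grad(y) = -49.0248, v = y - alpha*grad = -0.9553
  prox(v) = soft_thresh(-0.9553, 0.0765) = -0.8789
Iteration 2: beta = 0.3333, y = -0.8789 + 0.3333*(-0.8789 + 3.0732) = -0.1474
  grad(y) = -8.0639, v = y - alpha*grad = 0.2009
  prox(v) = soft_thresh(0.2009, 0.0765) = 0.1245
f(x_2) = 7*0.1245^2 - 6*0.1245 + 1.77*|0.1245| = -0.4181
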